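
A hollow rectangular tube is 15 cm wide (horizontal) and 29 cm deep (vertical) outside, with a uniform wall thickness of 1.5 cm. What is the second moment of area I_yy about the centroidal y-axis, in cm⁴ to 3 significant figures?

I_yy ≈ 4410 cm⁴

Decompose the section into non-overlapping parts with the origin at the bottom-left of its bounding rectangle.
Outer rectangle: 15 × 29, A = 435 cm², x = 7.5 cm, Ī = 8156.3 cm⁴.
Inner void (subtracted): 12 × 26, A = 312 cm², x = 7.5 cm, Ī = 3 744 cm⁴.
By symmetry the centroid is at mid-width, x̄ = 7.5 cm.
All pieces are centred on the centroidal y-axis, so I = ΣĪ (holes subtracted) = 4412.3 cm⁴.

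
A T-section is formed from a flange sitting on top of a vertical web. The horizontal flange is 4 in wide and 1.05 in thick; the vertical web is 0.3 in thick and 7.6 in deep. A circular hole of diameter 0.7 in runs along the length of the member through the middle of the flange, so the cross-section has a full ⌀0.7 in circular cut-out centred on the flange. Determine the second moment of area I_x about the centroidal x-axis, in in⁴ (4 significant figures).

I_x ≈ 38.04 in⁴

Treat the section as a set of non-overlapping primitives; coordinates are from the bounding-box lower-left.
Flange: 4 × 1.05, A = 4.2 in², y = 8.125 in, Ī = 0.385875 in⁴.
Web: 0.3 × 7.6, A = 2.28 in², y = 3.8 in, Ī = 10.9744 in⁴.
Hole (subtracted): ⌀0.7, A = 0.384845 in², y = 8.125 in, Ī = 0.0117859 in⁴.
Centroid: ȳ = ΣA·y / ΣA = 6.50716 in.
Transfer each piece to the centroidal x-axis using Ī + A·d² with d = y − 6.50716:
  flange: d = 1.61784 in → contributes +11.379 in⁴
  web: d = -2.70716 in → contributes +27.6838 in⁴
  hole: d = 1.61784 in → contributes −1.01908 in⁴
Total I = 38.0438 in⁴.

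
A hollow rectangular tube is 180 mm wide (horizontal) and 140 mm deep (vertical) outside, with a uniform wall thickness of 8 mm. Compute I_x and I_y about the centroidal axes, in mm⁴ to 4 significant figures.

Decompose the section into non-overlapping parts with the origin at the bottom-left of its bounding rectangle.
Outer rectangle: 180 × 140, A = 25 200 mm², y = 70 mm, Ī = 41 160 000 mm⁴.
Inner void (subtracted): 164 × 124, A = 20 336 mm², y = 70 mm, Ī = 26 057 195 mm⁴.
By symmetry the centroid is at mid-height, ȳ = 70 mm.
All pieces are centred on the centroidal x-axis, so I = ΣĪ (holes subtracted) = 15 102 805 mm⁴.
Repeating about the centroidal y-axis gives I_y = 22 460 245 mm⁴.

I_x ≈ 1.510 × 10⁷ mm⁴, I_y ≈ 2.246 × 10⁷ mm⁴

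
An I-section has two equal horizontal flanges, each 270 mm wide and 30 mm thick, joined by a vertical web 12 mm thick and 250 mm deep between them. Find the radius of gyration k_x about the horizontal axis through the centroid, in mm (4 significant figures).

k_x ≈ 132.0 mm

Break the section into simple shapes (no overlaps), measuring from the bottom-left corner of the bounding box.
Bottom flange: 270 × 30, A = 8 100 mm², y = 15 mm, Ī = 607 500 mm⁴.
Web: 12 × 250, A = 3 000 mm², y = 155 mm, Ī = 15 625 000 mm⁴.
Top flange: 270 × 30, A = 8 100 mm², y = 295 mm, Ī = 607 500 mm⁴.
By symmetry the centroid is at mid-height, ȳ = 155 mm.
Transfer each piece to the horizontal axis through the centroid using Ī + A·d² with d = y − 155:
  bottom flange: d = -140 mm → contributes +159 367 500 mm⁴
  web: d = 0 mm → contributes +15 625 000 mm⁴
  top flange: d = 140 mm → contributes +159 367 500 mm⁴
Total I = 334 360 000 mm⁴.
Radius of gyration: k = √(I/A) = √(334 360 000 / 19 200) = 131.964 mm.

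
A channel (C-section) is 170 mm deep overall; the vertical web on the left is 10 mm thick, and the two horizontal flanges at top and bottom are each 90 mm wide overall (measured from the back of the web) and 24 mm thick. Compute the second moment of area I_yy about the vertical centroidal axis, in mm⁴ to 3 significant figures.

I_yy ≈ 4.45 × 10⁶ mm⁴

Decompose the section into non-overlapping parts with the origin at the bottom-left of its bounding rectangle.
Web: 10 × 170, A = 1 700 mm², x = 5 mm, Ī = 14 167 mm⁴.
Top flange (beyond web): 80 × 24, A = 1 920 mm², x = 50 mm, Ī = 1 024 000 mm⁴.
Bottom flange (beyond web): 80 × 24, A = 1 920 mm², x = 50 mm, Ī = 1 024 000 mm⁴.
Centroid: x̄ = ΣA·x / ΣA = 36.191 mm.
Transfer each piece to the vertical centroidal axis using Ī + A·d² with d = x − 36.191:
  web: d = -31.191 mm → contributes +1 668 096 mm⁴
  top flange (beyond web): d = 13.809 mm → contributes +1 390 104 mm⁴
  bottom flange (beyond web): d = 13.809 mm → contributes +1 390 104 mm⁴
Total I = 4 448 304 mm⁴.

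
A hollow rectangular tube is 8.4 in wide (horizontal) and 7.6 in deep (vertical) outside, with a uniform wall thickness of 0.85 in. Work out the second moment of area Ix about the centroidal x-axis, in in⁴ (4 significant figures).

Ix ≈ 192.6 in⁴

Treat the section as a set of non-overlapping primitives; coordinates are from the bounding-box lower-left.
Outer rectangle: 8.4 × 7.6, A = 63.84 in², y = 3.8 in, Ī = 307.283 in⁴.
Inner void (subtracted): 6.7 × 5.9, A = 39.53 in², y = 3.8 in, Ī = 114.67 in⁴.
By symmetry the centroid is at mid-height, ȳ = 3.8 in.
All pieces are centred on the centroidal x-axis, so I = ΣĪ (holes subtracted) = 192.613 in⁴.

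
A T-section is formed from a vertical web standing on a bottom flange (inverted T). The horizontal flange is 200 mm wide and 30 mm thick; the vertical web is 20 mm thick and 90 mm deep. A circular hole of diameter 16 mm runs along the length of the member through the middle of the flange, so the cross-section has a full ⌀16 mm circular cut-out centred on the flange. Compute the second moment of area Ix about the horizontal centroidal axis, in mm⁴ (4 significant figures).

Ix ≈ 6.607 × 10⁶ mm⁴

Break the section into simple shapes (no overlaps), measuring from the bottom-left corner of the bounding box.
Flange: 200 × 30, A = 6 000 mm², y = 15 mm, Ī = 450 000 mm⁴.
Web: 20 × 90, A = 1 800 mm², y = 75 mm, Ī = 1 215 000 mm⁴.
Hole (subtracted): ⌀16, A = 201.062 mm², y = 15 mm, Ī = 3216.99 mm⁴.
Centroid: ȳ = ΣA·y / ΣA = 29.2125 mm.
Transfer each piece to the horizontal centroidal axis using Ī + A·d² with d = y − 29.2125:
  flange: d = -14.2125 mm → contributes +1 661 973 mm⁴
  web: d = 45.7875 mm → contributes +4 988 689 mm⁴
  hole: d = -14.2125 mm → contributes −43830.6 mm⁴
Total I = 6 606 832 mm⁴.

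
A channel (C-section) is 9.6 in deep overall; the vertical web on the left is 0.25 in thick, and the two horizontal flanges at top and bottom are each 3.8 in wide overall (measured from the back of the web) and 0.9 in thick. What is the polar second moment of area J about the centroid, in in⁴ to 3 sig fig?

J ≈ 153 in⁴

Decompose the section into non-overlapping parts with the origin at the bottom-left of its bounding rectangle.
Web: 0.25 × 9.6, A = 2.4 in², y = 4.8 in, Ī = 18.432 in⁴.
Top flange (beyond web): 3.55 × 0.9, A = 3.195 in², y = 9.15 in, Ī = 0.21566 in⁴.
Bottom flange (beyond web): 3.55 × 0.9, A = 3.195 in², y = 0.45 in, Ī = 0.21566 in⁴.
By symmetry the centroid is at mid-height, ȳ = 4.8 in.
Transfer each piece to the centroidal x-axis using Ī + A·d² with d = y − 4.8:
  web: d = 0 in → contributes +18.432 in⁴
  top flange (beyond web): d = 4.35 in → contributes +60.673 in⁴
  bottom flange (beyond web): d = -4.35 in → contributes +60.673 in⁴
Total I = 139.78 in⁴.
For the y-axis: x̄ = 1.5062 in.
Repeating about the centroidal y-axis gives I_y = 13.022 in⁴.
Polar second moment: J = I_x + I_y = 152.8 in⁴.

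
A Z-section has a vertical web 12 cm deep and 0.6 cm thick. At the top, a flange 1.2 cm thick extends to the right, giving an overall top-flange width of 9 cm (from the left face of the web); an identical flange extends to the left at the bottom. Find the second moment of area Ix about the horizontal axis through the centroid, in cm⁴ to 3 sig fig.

Break the section into simple shapes (no overlaps), measuring from the bottom-left corner of the bounding box.
Web: 0.6 × 12, A = 7.2 cm², y = 6 cm, Ī = 86.4 cm⁴.
Top flange (beyond web): 8.4 × 1.2, A = 10.08 cm², y = 11.4 cm, Ī = 1.2096 cm⁴.
Bottom flange (beyond web): 8.4 × 1.2, A = 10.08 cm², y = 0.6 cm, Ī = 1.2096 cm⁴.
Centroid: ȳ = ΣA·y / ΣA = 6 cm.
Transfer each piece to the horizontal axis through the centroid using Ī + A·d² with d = y − 6:
  web: d = 0 cm → contributes +86.4 cm⁴
  top flange (beyond web): d = 5.4 cm → contributes +295.14 cm⁴
  bottom flange (beyond web): d = -5.4 cm → contributes +295.14 cm⁴
Total I = 676.68 cm⁴.

Ix ≈ 677 cm⁴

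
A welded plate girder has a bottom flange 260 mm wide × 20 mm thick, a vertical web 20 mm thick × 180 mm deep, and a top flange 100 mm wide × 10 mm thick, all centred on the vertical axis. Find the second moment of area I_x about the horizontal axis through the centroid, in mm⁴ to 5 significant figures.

I_x ≈ 5.2496 × 10⁷ mm⁴

Decompose the section into non-overlapping parts with the origin at the bottom-left of its bounding rectangle.
Bottom plate: 260 × 20, A = 5 200 mm², y = 10 mm, Ī = 173333.3 mm⁴.
Web plate: 20 × 180, A = 3 600 mm², y = 110 mm, Ī = 9 720 000 mm⁴.
Top plate: 100 × 10, A = 1 000 mm², y = 205 mm, Ī = 8333.333 mm⁴.
Centroid: ȳ = ΣA·y / ΣA = 66.63265 mm.
Transfer each piece to the horizontal axis through the centroid using Ī + A·d² with d = y − 66.63265:
  bottom plate: d = -56.63265 mm → contributes +16 851 072 mm⁴
  web plate: d = 43.36735 mm → contributes +16 490 616 mm⁴
  top plate: d = 138.3673 mm → contributes +19 153 856 mm⁴
Total I = 52 495 544 mm⁴.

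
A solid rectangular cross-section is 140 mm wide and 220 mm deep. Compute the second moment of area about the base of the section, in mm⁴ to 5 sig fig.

I_base ≈ 4.9691 × 10⁸ mm⁴

The section: 140 × 220, A = 30 800 mm², y = 110 mm, Ī = 124 226 667 mm⁴.
Transfer it to the base of the section using Ī + A·d² with d = y − 0:
  the section: d = 110 mm → contributes +496 906 667 mm⁴
Total I = 496 906 667 mm⁴.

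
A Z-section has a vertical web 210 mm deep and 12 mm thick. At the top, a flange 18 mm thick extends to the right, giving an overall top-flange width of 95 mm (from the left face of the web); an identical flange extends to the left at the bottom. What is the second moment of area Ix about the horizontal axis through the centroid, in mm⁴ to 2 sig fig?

Ix ≈ 3.7 × 10⁷ mm⁴

Treat the section as a set of non-overlapping primitives; coordinates are from the bounding-box lower-left.
Web: 12 × 210, A = 2 520 mm², y = 105 mm, Ī = 9 261 000 mm⁴.
Top flange (beyond web): 83 × 18, A = 1 494 mm², y = 201 mm, Ī = 40 338 mm⁴.
Bottom flange (beyond web): 83 × 18, A = 1 494 mm², y = 9 mm, Ī = 40 338 mm⁴.
Centroid: ȳ = ΣA·y / ΣA = 105 mm.
Transfer each piece to the horizontal axis through the centroid using Ī + A·d² with d = y − 105:
  web: d = 0 mm → contributes +9 261 000 mm⁴
  top flange (beyond web): d = 96 mm → contributes +13 809 042 mm⁴
  bottom flange (beyond web): d = -96 mm → contributes +13 809 042 mm⁴
Total I = 36 879 084 mm⁴.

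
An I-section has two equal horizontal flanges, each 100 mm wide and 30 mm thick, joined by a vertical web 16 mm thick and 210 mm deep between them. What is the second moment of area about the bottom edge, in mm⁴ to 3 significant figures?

Treat the section as a set of non-overlapping primitives; coordinates are from the bounding-box lower-left.
Bottom flange: 100 × 30, A = 3 000 mm², y = 15 mm, Ī = 225 000 mm⁴.
Web: 16 × 210, A = 3 360 mm², y = 135 mm, Ī = 12 348 000 mm⁴.
Top flange: 100 × 30, A = 3 000 mm², y = 255 mm, Ī = 225 000 mm⁴.
Transfer each piece to the bottom edge using Ī + A·d² with d = y − 0:
  bottom flange: d = 15 mm → contributes +900 000 mm⁴
  web: d = 135 mm → contributes +73 584 000 mm⁴
  top flange: d = 255 mm → contributes +195 300 000 mm⁴
Total I = 269 784 000 mm⁴.

I_base ≈ 2.70 × 10⁸ mm⁴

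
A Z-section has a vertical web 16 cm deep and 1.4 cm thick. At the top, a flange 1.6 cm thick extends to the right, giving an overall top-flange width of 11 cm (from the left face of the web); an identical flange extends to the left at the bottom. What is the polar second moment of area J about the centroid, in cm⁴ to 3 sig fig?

J ≈ 3250 cm⁴

Decompose the section into non-overlapping parts with the origin at the bottom-left of its bounding rectangle.
Web: 1.4 × 16, A = 22.4 cm², y = 8 cm, Ī = 477.87 cm⁴.
Top flange (beyond web): 9.6 × 1.6, A = 15.36 cm², y = 15.2 cm, Ī = 3.2768 cm⁴.
Bottom flange (beyond web): 9.6 × 1.6, A = 15.36 cm², y = 0.8 cm, Ī = 3.2768 cm⁴.
Centroid: ȳ = ΣA·y / ΣA = 8 cm.
Transfer each piece to the centroidal x-axis using Ī + A·d² with d = y − 8:
  web: d = 0 cm → contributes +477.87 cm⁴
  top flange (beyond web): d = 7.2 cm → contributes +799.54 cm⁴
  bottom flange (beyond web): d = -7.2 cm → contributes +799.54 cm⁴
Total I = 2076.9 cm⁴.
For the y-axis: x̄ = 10.3 cm.
Repeating about the centroidal y-axis gives I_y = 1168.9 cm⁴.
Polar second moment: J = I_x + I_y = 3245.8 cm⁴.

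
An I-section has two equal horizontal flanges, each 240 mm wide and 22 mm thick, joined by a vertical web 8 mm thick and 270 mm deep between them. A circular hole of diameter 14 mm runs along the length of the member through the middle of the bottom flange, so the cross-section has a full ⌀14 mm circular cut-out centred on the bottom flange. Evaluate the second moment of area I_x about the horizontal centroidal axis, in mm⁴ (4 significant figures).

I_x ≈ 2.353 × 10⁸ mm⁴

Decompose the section into non-overlapping parts with the origin at the bottom-left of its bounding rectangle.
Bottom flange: 240 × 22, A = 5 280 mm², y = 11 mm, Ī = 212 960 mm⁴.
Web: 8 × 270, A = 2 160 mm², y = 157 mm, Ī = 13 122 000 mm⁴.
Top flange: 240 × 22, A = 5 280 mm², y = 303 mm, Ī = 212 960 mm⁴.
Hole (subtracted): ⌀14, A = 153.938 mm², y = 11 mm, Ī = 1885.74 mm⁴.
Centroid: ȳ = ΣA·y / ΣA = 158.789 mm.
Transfer each piece to the horizontal centroidal axis using Ī + A·d² with d = y − 158.789:
  bottom flange: d = -147.789 mm → contributes +115 535 836 mm⁴
  web: d = -1.78854 mm → contributes +13 128 910 mm⁴
  top flange: d = 144.211 mm → contributes +110 020 825 mm⁴
  hole: d = -147.789 mm → contributes −3 364 116 mm⁴
Total I = 235 321 454 mm⁴.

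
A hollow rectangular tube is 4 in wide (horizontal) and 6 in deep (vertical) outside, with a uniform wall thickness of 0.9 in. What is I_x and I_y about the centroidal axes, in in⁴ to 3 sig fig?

I_x ≈ 58.4 in⁴, I_y ≈ 28.3 in⁴

Split into non-overlapping primitives; take the origin at the lower-left of the bounding box.
Outer rectangle: 4 × 6, A = 24 in², y = 3 in, Ī = 72 in⁴.
Inner void (subtracted): 2.2 × 4.2, A = 9.24 in², y = 3 in, Ī = 13.583 in⁴.
By symmetry the centroid is at mid-height, ȳ = 3 in.
All pieces are centred on the centroidal x-axis, so I = ΣĪ (holes subtracted) = 58.417 in⁴.
Repeating about the centroidal y-axis gives I_y = 28.273 in⁴.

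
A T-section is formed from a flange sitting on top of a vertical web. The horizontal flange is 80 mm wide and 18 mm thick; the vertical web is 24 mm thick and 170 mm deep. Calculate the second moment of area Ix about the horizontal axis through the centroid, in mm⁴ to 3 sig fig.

Ix ≈ 1.93 × 10⁷ mm⁴

Decompose the section into non-overlapping parts with the origin at the bottom-left of its bounding rectangle.
Flange: 80 × 18, A = 1 440 mm², y = 179 mm, Ī = 38 880 mm⁴.
Web: 24 × 170, A = 4 080 mm², y = 85 mm, Ī = 9 826 000 mm⁴.
Centroid: ȳ = ΣA·y / ΣA = 109.52 mm.
Transfer each piece to the horizontal axis through the centroid using Ī + A·d² with d = y − 109.52:
  flange: d = 69.478 mm → contributes +6 990 089 mm⁴
  web: d = -24.522 mm → contributes +12 279 368 mm⁴
Total I = 19 269 457 mm⁴.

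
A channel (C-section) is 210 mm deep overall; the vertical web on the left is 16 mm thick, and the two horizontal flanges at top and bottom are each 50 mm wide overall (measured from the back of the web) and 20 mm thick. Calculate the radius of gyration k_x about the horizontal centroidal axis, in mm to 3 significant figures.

k_x ≈ 72.3 mm

Break the section into simple shapes (no overlaps), measuring from the bottom-left corner of the bounding box.
Web: 16 × 210, A = 3 360 mm², y = 105 mm, Ī = 12 348 000 mm⁴.
Top flange (beyond web): 34 × 20, A = 680 mm², y = 200 mm, Ī = 22 667 mm⁴.
Bottom flange (beyond web): 34 × 20, A = 680 mm², y = 10 mm, Ī = 22 667 mm⁴.
By symmetry the centroid is at mid-height, ȳ = 105 mm.
Transfer each piece to the horizontal centroidal axis using Ī + A·d² with d = y − 105:
  web: d = 0 mm → contributes +12 348 000 mm⁴
  top flange (beyond web): d = 95 mm → contributes +6 159 667 mm⁴
  bottom flange (beyond web): d = -95 mm → contributes +6 159 667 mm⁴
Total I = 24 667 333 mm⁴.
Radius of gyration: k = √(I/A) = √(24 667 333 / 4 720) = 72.292 mm.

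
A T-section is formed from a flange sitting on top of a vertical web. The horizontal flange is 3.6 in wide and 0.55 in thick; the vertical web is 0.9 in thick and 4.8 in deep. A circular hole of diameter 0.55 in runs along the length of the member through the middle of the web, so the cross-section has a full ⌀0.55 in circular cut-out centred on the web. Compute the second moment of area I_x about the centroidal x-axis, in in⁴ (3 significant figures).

I_x ≈ 17.9 in⁴

Break the section into simple shapes (no overlaps), measuring from the bottom-left corner of the bounding box.
Flange: 3.6 × 0.55, A = 1.98 in², y = 5.075 in, Ī = 0.049913 in⁴.
Web: 0.9 × 4.8, A = 4.32 in², y = 2.4 in, Ī = 8.2944 in⁴.
Hole (subtracted): ⌀0.55, A = 0.23758 in², y = 2.4 in, Ī = 0.0044918 in⁴.
Centroid: ȳ = ΣA·y / ΣA = 3.2737 in.
Transfer each piece to the centroidal x-axis using Ī + A·d² with d = y − 3.2737:
  flange: d = 1.8013 in → contributes +6.4747 in⁴
  web: d = -0.87366 in → contributes +11.592 in⁴
  hole: d = -0.87366 in → contributes −0.18584 in⁴
Total I = 17.881 in⁴.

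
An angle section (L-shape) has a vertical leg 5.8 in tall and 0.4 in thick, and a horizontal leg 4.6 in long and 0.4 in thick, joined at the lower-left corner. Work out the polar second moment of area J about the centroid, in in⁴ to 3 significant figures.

Treat the section as a set of non-overlapping primitives; coordinates are from the bounding-box lower-left.
Vertical leg: 0.4 × 5.8, A = 2.32 in², y = 2.9 in, Ī = 6.5037 in⁴.
Horizontal leg (remainder): 4.2 × 0.4, A = 1.68 in², y = 0.2 in, Ī = 0.0224 in⁴.
Centroid: ȳ = ΣA·y / ΣA = 1.766 in.
Transfer each piece to the centroidal x-axis using Ī + A·d² with d = y − 1.766:
  vertical leg: d = 1.134 in → contributes +9.4872 in⁴
  horizontal leg (remainder): d = -1.566 in → contributes +4.1424 in⁴
Total I = 13.63 in⁴.
For the y-axis: x̄ = 1.166 in.
Repeating about the centroidal y-axis gives I_y = 7.6551 in⁴.
Polar second moment: J = I_x + I_y = 21.285 in⁴.

J ≈ 21.3 in⁴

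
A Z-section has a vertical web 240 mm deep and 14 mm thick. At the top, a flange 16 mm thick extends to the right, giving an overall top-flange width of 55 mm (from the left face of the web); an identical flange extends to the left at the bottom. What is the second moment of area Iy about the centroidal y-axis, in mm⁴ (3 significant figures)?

Iy ≈ 1.23 × 10⁶ mm⁴

Decompose the section into non-overlapping parts with the origin at the bottom-left of its bounding rectangle.
Web: 14 × 240, A = 3 360 mm², x = 48 mm, Ī = 54 880 mm⁴.
Top flange (beyond web): 41 × 16, A = 656 mm², x = 75.5 mm, Ī = 91 895 mm⁴.
Bottom flange (beyond web): 41 × 16, A = 656 mm², x = 20.5 mm, Ī = 91 895 mm⁴.
Centroid: x̄ = ΣA·x / ΣA = 48 mm.
Transfer each piece to the centroidal y-axis using Ī + A·d² with d = x − 48:
  web: d = 0 mm → contributes +54 880 mm⁴
  top flange (beyond web): d = 27.5 mm → contributes +587 995 mm⁴
  bottom flange (beyond web): d = -27.5 mm → contributes +587 995 mm⁴
Total I = 1 230 869 mm⁴.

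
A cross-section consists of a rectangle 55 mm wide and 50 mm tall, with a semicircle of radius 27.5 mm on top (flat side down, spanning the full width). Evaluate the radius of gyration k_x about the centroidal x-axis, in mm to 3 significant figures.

Decompose the section into non-overlapping parts with the origin at the bottom-left of its bounding rectangle.
Rectangular body: 55 × 50, A = 2 750 mm², y = 25 mm, Ī = 572 917 mm⁴.
Semicircular cap: semicircle r = 27.5, A = 1187.9 mm², y = 61.671 mm, Ī = 62 772 mm⁴.
Centroid: ȳ = ΣA·y / ΣA = 36.062 mm.
Transfer each piece to the centroidal x-axis using Ī + A·d² with d = y − 36.062:
  rectangular body: d = -11.062 mm → contributes +909 447 mm⁴
  semicircular cap: d = 25.609 mm → contributes +841 834 mm⁴
Total I = 1 751 281 mm⁴.
Radius of gyration: k = √(I/A) = √(1 751 281 / 3937.9) = 21.088 mm.

k_x ≈ 21.1 mm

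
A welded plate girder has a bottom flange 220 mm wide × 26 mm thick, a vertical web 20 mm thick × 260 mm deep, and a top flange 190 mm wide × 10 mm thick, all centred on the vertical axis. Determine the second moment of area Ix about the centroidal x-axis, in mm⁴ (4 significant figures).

Ix ≈ 1.566 × 10⁸ mm⁴

Break the section into simple shapes (no overlaps), measuring from the bottom-left corner of the bounding box.
Bottom plate: 220 × 26, A = 5 720 mm², y = 13 mm, Ī = 322 227 mm⁴.
Web plate: 20 × 260, A = 5 200 mm², y = 156 mm, Ī = 29 293 333 mm⁴.
Top plate: 190 × 10, A = 1 900 mm², y = 291 mm, Ī = 15833.3 mm⁴.
Centroid: ȳ = ΣA·y / ΣA = 112.204 mm.
Transfer each piece to the centroidal x-axis using Ī + A·d² with d = y − 112.204:
  bottom plate: d = -99.2044 mm → contributes +56 615 645 mm⁴
  web plate: d = 43.7956 mm → contributes +39 267 232 mm⁴
  top plate: d = 178.796 mm → contributes +60 754 801 mm⁴
Total I = 156 637 678 mm⁴.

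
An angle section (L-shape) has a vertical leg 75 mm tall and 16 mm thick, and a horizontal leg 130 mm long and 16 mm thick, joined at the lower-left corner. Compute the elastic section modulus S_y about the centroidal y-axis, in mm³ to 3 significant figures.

S_y ≈ 6.11 × 10⁴ mm³

Treat the section as a set of non-overlapping primitives; coordinates are from the bounding-box lower-left.
Vertical leg: 16 × 75, A = 1 200 mm², x = 8 mm, Ī = 25 600 mm⁴.
Horizontal leg (remainder): 114 × 16, A = 1 824 mm², x = 73 mm, Ī = 1 975 392 mm⁴.
Centroid: x̄ = ΣA·x / ΣA = 47.206 mm.
Transfer each piece to the centroidal y-axis using Ī + A·d² with d = x − 47.206:
  vertical leg: d = -39.206 mm → contributes +1 870 165 mm⁴
  horizontal leg (remainder): d = 25.794 mm → contributes +3 188 922 mm⁴
Total I = 5 059 087 mm⁴.
Extreme fibre distance c = 82.794 mm; S = I/c = 61 105 mm³.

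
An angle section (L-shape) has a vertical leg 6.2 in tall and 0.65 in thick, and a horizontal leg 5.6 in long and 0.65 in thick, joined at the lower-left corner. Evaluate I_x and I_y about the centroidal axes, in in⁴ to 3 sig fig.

Split into non-overlapping primitives; take the origin at the lower-left of the bounding box.
Vertical leg: 0.65 × 6.2, A = 4.03 in², y = 3.1 in, Ī = 12.909 in⁴.
Horizontal leg (remainder): 4.95 × 0.65, A = 3.2175 in², y = 0.325 in, Ī = 0.11328 in⁴.
Centroid: ȳ = ΣA·y / ΣA = 1.868 in.
Transfer each piece to the centroidal x-axis using Ī + A·d² with d = y − 1.868:
  vertical leg: d = 1.232 in → contributes +19.026 in⁴
  horizontal leg (remainder): d = -1.543 in → contributes +7.7742 in⁴
Total I = 26.8 in⁴.
For the y-axis: x̄ = 1.568 in.
Repeating about the centroidal y-axis gives I_y = 20.738 in⁴.

I_x ≈ 26.8 in⁴, I_y ≈ 20.7 in⁴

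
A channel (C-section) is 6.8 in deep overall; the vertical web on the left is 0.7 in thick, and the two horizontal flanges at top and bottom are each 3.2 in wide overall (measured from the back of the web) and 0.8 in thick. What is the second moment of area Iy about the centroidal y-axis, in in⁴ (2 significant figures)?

Treat the section as a set of non-overlapping primitives; coordinates are from the bounding-box lower-left.
Web: 0.7 × 6.8, A = 4.76 in², x = 0.35 in, Ī = 0.1944 in⁴.
Top flange (beyond web): 2.5 × 0.8, A = 2 in², x = 1.95 in, Ī = 1.042 in⁴.
Bottom flange (beyond web): 2.5 × 0.8, A = 2 in², x = 1.95 in, Ī = 1.042 in⁴.
Centroid: x̄ = ΣA·x / ΣA = 1.081 in.
Transfer each piece to the centroidal y-axis using Ī + A·d² with d = x − 1.081:
  web: d = -0.7306 in → contributes +2.735 in⁴
  top flange (beyond web): d = 0.8694 in → contributes +2.553 in⁴
  bottom flange (beyond web): d = 0.8694 in → contributes +2.553 in⁴
Total I = 7.842 in⁴.

Iy ≈ 7.8 in⁴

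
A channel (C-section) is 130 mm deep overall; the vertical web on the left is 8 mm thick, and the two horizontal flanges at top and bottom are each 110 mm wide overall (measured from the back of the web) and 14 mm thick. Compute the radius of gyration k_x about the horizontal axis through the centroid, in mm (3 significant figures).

k_x ≈ 53.4 mm

Treat the section as a set of non-overlapping primitives; coordinates are from the bounding-box lower-left.
Web: 8 × 130, A = 1 040 mm², y = 65 mm, Ī = 1 464 667 mm⁴.
Top flange (beyond web): 102 × 14, A = 1 428 mm², y = 123 mm, Ī = 23 324 mm⁴.
Bottom flange (beyond web): 102 × 14, A = 1 428 mm², y = 7 mm, Ī = 23 324 mm⁴.
By symmetry the centroid is at mid-height, ȳ = 65 mm.
Transfer each piece to the horizontal axis through the centroid using Ī + A·d² with d = y − 65:
  web: d = 0 mm → contributes +1 464 667 mm⁴
  top flange (beyond web): d = 58 mm → contributes +4 827 116 mm⁴
  bottom flange (beyond web): d = -58 mm → contributes +4 827 116 mm⁴
Total I = 11 118 899 mm⁴.
Radius of gyration: k = √(I/A) = √(11 118 899 / 3 896) = 53.422 mm.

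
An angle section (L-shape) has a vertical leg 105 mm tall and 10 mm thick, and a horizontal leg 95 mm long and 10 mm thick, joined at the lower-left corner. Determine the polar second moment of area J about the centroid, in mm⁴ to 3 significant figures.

J ≈ 3.61 × 10⁶ mm⁴

Decompose the section into non-overlapping parts with the origin at the bottom-left of its bounding rectangle.
Vertical leg: 10 × 105, A = 1 050 mm², y = 52.5 mm, Ī = 964 688 mm⁴.
Horizontal leg (remainder): 85 × 10, A = 850 mm², y = 5 mm, Ī = 7083.3 mm⁴.
Centroid: ȳ = ΣA·y / ΣA = 31.25 mm.
Transfer each piece to the centroidal x-axis using Ī + A·d² with d = y − 31.25:
  vertical leg: d = 21.25 mm → contributes +1 438 828 mm⁴
  horizontal leg (remainder): d = -26.25 mm → contributes +592 786 mm⁴
Total I = 2 031 615 mm⁴.
For the y-axis: x̄ = 26.25 mm.
Repeating about the centroidal y-axis gives I_y = 1 580 365 mm⁴.
Polar second moment: J = I_x + I_y = 3 611 979 mm⁴.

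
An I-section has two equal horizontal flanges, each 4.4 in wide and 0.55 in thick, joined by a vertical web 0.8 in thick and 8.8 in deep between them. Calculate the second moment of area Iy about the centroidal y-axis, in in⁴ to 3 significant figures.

Iy ≈ 8.18 in⁴

Break the section into simple shapes (no overlaps), measuring from the bottom-left corner of the bounding box.
Bottom flange: 4.4 × 0.55, A = 2.42 in², x = 2.2 in, Ī = 3.9043 in⁴.
Web: 0.8 × 8.8, A = 7.04 in², x = 2.2 in, Ī = 0.37547 in⁴.
Top flange: 4.4 × 0.55, A = 2.42 in², x = 2.2 in, Ī = 3.9043 in⁴.
By symmetry the centroid is at mid-width, x̄ = 2.2 in.
All pieces are centred on the centroidal y-axis, so I = ΣĪ = 8.184 in⁴.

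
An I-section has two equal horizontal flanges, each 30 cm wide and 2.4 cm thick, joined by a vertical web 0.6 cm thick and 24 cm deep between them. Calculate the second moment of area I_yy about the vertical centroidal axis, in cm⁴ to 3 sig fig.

I_yy ≈ 1.08 × 10⁴ cm⁴

Break the section into simple shapes (no overlaps), measuring from the bottom-left corner of the bounding box.
Bottom flange: 30 × 2.4, A = 72 cm², x = 15 cm, Ī = 5 400 cm⁴.
Web: 0.6 × 24, A = 14.4 cm², x = 15 cm, Ī = 0.432 cm⁴.
Top flange: 30 × 2.4, A = 72 cm², x = 15 cm, Ī = 5 400 cm⁴.
By symmetry the centroid is at mid-width, x̄ = 15 cm.
All pieces are centred on the vertical centroidal axis, so I = ΣĪ = 10 800 cm⁴.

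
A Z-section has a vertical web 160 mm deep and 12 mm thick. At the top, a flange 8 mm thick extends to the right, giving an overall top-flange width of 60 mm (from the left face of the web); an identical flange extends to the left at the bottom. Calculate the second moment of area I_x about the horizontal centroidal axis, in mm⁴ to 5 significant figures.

I_x ≈ 8.5361 × 10⁶ mm⁴

Treat the section as a set of non-overlapping primitives; coordinates are from the bounding-box lower-left.
Web: 12 × 160, A = 1 920 mm², y = 80 mm, Ī = 4 096 000 mm⁴.
Top flange (beyond web): 48 × 8, A = 384 mm², y = 156 mm, Ī = 2 048 mm⁴.
Bottom flange (beyond web): 48 × 8, A = 384 mm², y = 4 mm, Ī = 2 048 mm⁴.
Centroid: ȳ = ΣA·y / ΣA = 80 mm.
Transfer each piece to the horizontal centroidal axis using Ī + A·d² with d = y − 80:
  web: d = 0 mm → contributes +4 096 000 mm⁴
  top flange (beyond web): d = 76 mm → contributes +2 220 032 mm⁴
  bottom flange (beyond web): d = -76 mm → contributes +2 220 032 mm⁴
Total I = 8 536 064 mm⁴.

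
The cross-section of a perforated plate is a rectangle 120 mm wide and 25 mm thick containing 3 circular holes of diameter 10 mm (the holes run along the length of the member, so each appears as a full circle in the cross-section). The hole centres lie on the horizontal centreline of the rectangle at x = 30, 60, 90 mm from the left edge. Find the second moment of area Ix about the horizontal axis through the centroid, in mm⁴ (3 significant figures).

Ix ≈ 1.55 × 10⁵ mm⁴

Break the section into simple shapes (no overlaps), measuring from the bottom-left corner of the bounding box.
Plate: 120 × 25, A = 3 000 mm², y = 12.5 mm, Ī = 156 250 mm⁴.
Hole 1 (subtracted): ⌀10, A = 78.54 mm², y = 12.5 mm, Ī = 490.87 mm⁴.
Hole 2 (subtracted): ⌀10, A = 78.54 mm², y = 12.5 mm, Ī = 490.87 mm⁴.
Hole 3 (subtracted): ⌀10, A = 78.54 mm², y = 12.5 mm, Ī = 490.87 mm⁴.
By symmetry the centroid is at mid-height, ȳ = 12.5 mm.
All pieces are centred on the horizontal axis through the centroid, so I = ΣĪ (holes subtracted) = 154 777 mm⁴.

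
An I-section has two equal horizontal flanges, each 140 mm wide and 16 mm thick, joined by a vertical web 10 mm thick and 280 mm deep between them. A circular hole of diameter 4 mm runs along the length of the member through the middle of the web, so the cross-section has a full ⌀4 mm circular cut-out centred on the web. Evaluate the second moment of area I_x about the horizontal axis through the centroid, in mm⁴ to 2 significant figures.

Decompose the section into non-overlapping parts with the origin at the bottom-left of its bounding rectangle.
Bottom flange: 140 × 16, A = 2 240 mm², y = 8 mm, Ī = 47 787 mm⁴.
Web: 10 × 280, A = 2 800 mm², y = 156 mm, Ī = 18 293 333 mm⁴.
Top flange: 140 × 16, A = 2 240 mm², y = 304 mm, Ī = 47 787 mm⁴.
Hole (subtracted): ⌀4, A = 12.57 mm², y = 156 mm, Ī = 12.57 mm⁴.
By symmetry the centroid is at mid-height, ȳ = 156 mm.
Transfer each piece to the horizontal axis through the centroid using Ī + A·d² with d = y − 156:
  bottom flange: d = -148 mm → contributes +49 112 747 mm⁴
  web: d = 0 mm → contributes +18 293 333 mm⁴
  top flange: d = 148 mm → contributes +49 112 747 mm⁴
  hole: d = 0 mm → contributes −12.57 mm⁴
Total I = 116 518 814 mm⁴.

I_x ≈ 1.2 × 10⁸ mm⁴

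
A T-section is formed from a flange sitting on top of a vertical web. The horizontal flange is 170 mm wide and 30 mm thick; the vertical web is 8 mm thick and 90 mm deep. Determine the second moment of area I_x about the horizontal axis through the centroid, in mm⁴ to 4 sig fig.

I_x ≈ 3.140 × 10⁶ mm⁴

Split into non-overlapping primitives; take the origin at the lower-left of the bounding box.
Flange: 170 × 30, A = 5 100 mm², y = 105 mm, Ī = 382 500 mm⁴.
Web: 8 × 90, A = 720 mm², y = 45 mm, Ī = 486 000 mm⁴.
Centroid: ȳ = ΣA·y / ΣA = 97.5773 mm.
Transfer each piece to the horizontal axis through the centroid using Ī + A·d² with d = y − 97.5773:
  flange: d = 7.42268 mm → contributes +663 491 mm⁴
  web: d = -52.5773 mm → contributes +2 476 350 mm⁴
Total I = 3 139 840 mm⁴.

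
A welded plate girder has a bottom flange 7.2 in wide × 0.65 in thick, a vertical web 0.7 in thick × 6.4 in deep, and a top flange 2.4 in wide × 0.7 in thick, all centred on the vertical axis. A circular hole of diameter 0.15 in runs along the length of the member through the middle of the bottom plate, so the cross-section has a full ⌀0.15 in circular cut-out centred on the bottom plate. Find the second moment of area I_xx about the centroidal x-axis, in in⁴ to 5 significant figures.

I_xx ≈ 84.499 in⁴

Treat the section as a set of non-overlapping primitives; coordinates are from the bounding-box lower-left.
Bottom plate: 7.2 × 0.65, A = 4.68 in², y = 0.325 in, Ī = 0.164775 in⁴.
Web plate: 0.7 × 6.4, A = 4.48 in², y = 3.85 in, Ī = 15.29173 in⁴.
Top plate: 2.4 × 0.7, A = 1.68 in², y = 7.4 in, Ī = 0.0686 in⁴.
Hole (subtracted): ⌀0.15, A = 0.01767146 in², y = 0.325 in, Ī = 0.00002485049 in⁴.
Centroid: ȳ = ΣA·y / ΣA = 2.88249 in.
Transfer each piece to the centroidal x-axis using Ī + A·d² with d = y − 2.88249:
  bottom plate: d = -2.55749 in → contributes +30.77552 in⁴
  web plate: d = 0.9675097 in → contributes +19.48535 in⁴
  top plate: d = 4.51751 in → contributes +34.35386 in⁴
  hole: d = -2.55749 in → contributes −0.1156096 in⁴
Total I = 84.49912 in⁴.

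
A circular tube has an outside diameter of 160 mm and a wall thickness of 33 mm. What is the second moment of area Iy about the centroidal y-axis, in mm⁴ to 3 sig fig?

Iy ≈ 2.83 × 10⁷ mm⁴

Break the section into simple shapes (no overlaps), measuring from the bottom-left corner of the bounding box.
Outer circle: ⌀160, A = 20 106 mm², x = 80 mm, Ī = 32 169 909 mm⁴.
Bore (subtracted): ⌀94, A = 6939.8 mm², x = 80 mm, Ī = 3 832 492 mm⁴.
By symmetry the centroid is at mid-width, x̄ = 80 mm.
All pieces are centred on the centroidal y-axis, so I = ΣĪ (holes subtracted) = 28 337 416 mm⁴.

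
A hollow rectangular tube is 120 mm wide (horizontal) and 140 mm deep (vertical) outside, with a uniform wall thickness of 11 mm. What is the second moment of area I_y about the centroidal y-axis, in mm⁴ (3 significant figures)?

Break the section into simple shapes (no overlaps), measuring from the bottom-left corner of the bounding box.
Outer rectangle: 120 × 140, A = 16 800 mm², x = 60 mm, Ī = 20 160 000 mm⁴.
Inner void (subtracted): 98 × 118, A = 11 564 mm², x = 60 mm, Ī = 9 255 055 mm⁴.
By symmetry the centroid is at mid-width, x̄ = 60 mm.
All pieces are centred on the centroidal y-axis, so I = ΣĪ (holes subtracted) = 10 904 945 mm⁴.

I_y ≈ 1.09 × 10⁷ mm⁴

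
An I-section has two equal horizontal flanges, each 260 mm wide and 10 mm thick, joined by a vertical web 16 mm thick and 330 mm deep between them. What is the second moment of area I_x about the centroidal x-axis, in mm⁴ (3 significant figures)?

Split into non-overlapping primitives; take the origin at the lower-left of the bounding box.
Bottom flange: 260 × 10, A = 2 600 mm², y = 5 mm, Ī = 21 667 mm⁴.
Web: 16 × 330, A = 5 280 mm², y = 175 mm, Ī = 47 916 000 mm⁴.
Top flange: 260 × 10, A = 2 600 mm², y = 345 mm, Ī = 21 667 mm⁴.
By symmetry the centroid is at mid-height, ȳ = 175 mm.
Transfer each piece to the centroidal x-axis using Ī + A·d² with d = y − 175:
  bottom flange: d = -170 mm → contributes +75 161 667 mm⁴
  web: d = 0 mm → contributes +47 916 000 mm⁴
  top flange: d = 170 mm → contributes +75 161 667 mm⁴
Total I = 198 239 333 mm⁴.

I_x ≈ 1.98 × 10⁸ mm⁴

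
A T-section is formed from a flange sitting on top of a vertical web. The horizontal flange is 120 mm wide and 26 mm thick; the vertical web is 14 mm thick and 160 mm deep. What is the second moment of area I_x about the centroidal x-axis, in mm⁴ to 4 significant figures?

Decompose the section into non-overlapping parts with the origin at the bottom-left of its bounding rectangle.
Flange: 120 × 26, A = 3 120 mm², y = 173 mm, Ī = 175 760 mm⁴.
Web: 14 × 160, A = 2 240 mm², y = 80 mm, Ī = 4 778 667 mm⁴.
Centroid: ȳ = ΣA·y / ΣA = 134.134 mm.
Transfer each piece to the centroidal x-axis using Ī + A·d² with d = y − 134.134:
  flange: d = 38.8657 mm → contributes +4 888 646 mm⁴
  web: d = -54.1343 mm → contributes +11 343 044 mm⁴
Total I = 16 231 690 mm⁴.

I_x ≈ 1.623 × 10⁷ mm⁴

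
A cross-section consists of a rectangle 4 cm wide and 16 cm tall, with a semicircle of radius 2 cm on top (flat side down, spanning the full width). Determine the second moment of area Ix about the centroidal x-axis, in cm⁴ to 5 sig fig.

Ix ≈ 1815.1 cm⁴

Split into non-overlapping primitives; take the origin at the lower-left of the bounding box.
Rectangular body: 4 × 16, A = 64 cm², y = 8 cm, Ī = 1365.333 cm⁴.
Semicircular cap: semicircle r = 2, A = 6.283185 cm², y = 16.84883 cm, Ī = 1.756111 cm⁴.
Centroid: ȳ = ΣA·y / ΣA = 8.791069 cm.
Transfer each piece to the centroidal x-axis using Ī + A·d² with d = y − 8.791069:
  rectangular body: d = -0.7910685 cm → contributes +1405.384 cm⁴
  semicircular cap: d = 8.057758 cm → contributes +409.7074 cm⁴
Total I = 1815.091 cm⁴.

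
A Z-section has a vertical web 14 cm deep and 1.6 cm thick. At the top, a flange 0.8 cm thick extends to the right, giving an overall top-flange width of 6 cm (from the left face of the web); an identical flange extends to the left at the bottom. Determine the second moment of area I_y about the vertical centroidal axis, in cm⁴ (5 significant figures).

Treat the section as a set of non-overlapping primitives; coordinates are from the bounding-box lower-left.
Web: 1.6 × 14, A = 22.4 cm², x = 5.2 cm, Ī = 4.778667 cm⁴.
Top flange (beyond web): 4.4 × 0.8, A = 3.52 cm², x = 8.2 cm, Ī = 5.678933 cm⁴.
Bottom flange (beyond web): 4.4 × 0.8, A = 3.52 cm², x = 2.2 cm, Ī = 5.678933 cm⁴.
Centroid: x̄ = ΣA·x / ΣA = 5.2 cm.
Transfer each piece to the vertical centroidal axis using Ī + A·d² with d = x − 5.2:
  web: d = 0 cm → contributes +4.778667 cm⁴
  top flange (beyond web): d = 3 cm → contributes +37.35893 cm⁴
  bottom flange (beyond web): d = -3 cm → contributes +37.35893 cm⁴
Total I = 79.49653 cm⁴.

I_y ≈ 79.497 cm⁴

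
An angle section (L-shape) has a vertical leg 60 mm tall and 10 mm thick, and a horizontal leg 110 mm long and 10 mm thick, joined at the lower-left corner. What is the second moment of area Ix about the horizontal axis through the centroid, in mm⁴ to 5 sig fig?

Split into non-overlapping primitives; take the origin at the lower-left of the bounding box.
Vertical leg: 10 × 60, A = 600 mm², y = 30 mm, Ī = 180 000 mm⁴.
Horizontal leg (remainder): 100 × 10, A = 1 000 mm², y = 5 mm, Ī = 8333.333 mm⁴.
Centroid: ȳ = ΣA·y / ΣA = 14.375 mm.
Transfer each piece to the horizontal axis through the centroid using Ī + A·d² with d = y − 14.375:
  vertical leg: d = 15.625 mm → contributes +326484.4 mm⁴
  horizontal leg (remainder): d = -9.375 mm → contributes +96223.96 mm⁴
Total I = 422708.3 mm⁴.

Ix ≈ 4.2271 × 10⁵ mm⁴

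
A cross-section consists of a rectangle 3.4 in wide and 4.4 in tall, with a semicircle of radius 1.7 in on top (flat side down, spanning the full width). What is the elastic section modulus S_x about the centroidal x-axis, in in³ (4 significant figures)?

Break the section into simple shapes (no overlaps), measuring from the bottom-left corner of the bounding box.
Rectangular body: 3.4 × 4.4, A = 14.96 in², y = 2.2 in, Ī = 24.1355 in⁴.
Semicircular cap: semicircle r = 1.7, A = 4.5396 in², y = 5.1215 in, Ī = 0.916701 in⁴.
Centroid: ȳ = ΣA·y / ΣA = 2.88014 in.
Transfer each piece to the centroidal x-axis using Ī + A·d² with d = y − 2.88014:
  rectangular body: d = -0.68014 in → contributes +31.0558 in⁴
  semicircular cap: d = 2.24136 in → contributes +23.7223 in⁴
Total I = 54.7781 in⁴.
Extreme fibre distance c = 3.21986 in; S = I/c = 17.0126 in³.

S_x ≈ 17.01 in³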